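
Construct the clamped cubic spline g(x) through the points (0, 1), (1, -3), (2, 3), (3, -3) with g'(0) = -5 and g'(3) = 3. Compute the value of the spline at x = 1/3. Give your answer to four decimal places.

Write M_i for g''(x_i). With h_i = 1, 1, 1 and divided differences Δ_i = -4, 6, -6, the continuity of g' gives the tridiagonal system
  1·M_0 + 4·M_1 + 1·M_2 = 6(Δ_1 - Δ_0) = 60
  1·M_1 + 4·M_2 + 1·M_3 = 6(Δ_2 - Δ_1) = -72
Clamped end conditions give two more equations: 2h_0·M_0 + h_0·M_1 = 6(Δ_0 - g'(0)) = 6 and h_2·M_2 + 2h_2·M_3 = 6(g'(3) - Δ_2) = 54.
Hence M_0 = -154/15, M_1 = 398/15, M_2 = -538/15, M_3 = 674/15.
On [0, 1], g(x) = 1 - 5·x - 77/15·x² + 92/15·x³.
With x = 1/3: g(1/3) = -409/405.

-1.0099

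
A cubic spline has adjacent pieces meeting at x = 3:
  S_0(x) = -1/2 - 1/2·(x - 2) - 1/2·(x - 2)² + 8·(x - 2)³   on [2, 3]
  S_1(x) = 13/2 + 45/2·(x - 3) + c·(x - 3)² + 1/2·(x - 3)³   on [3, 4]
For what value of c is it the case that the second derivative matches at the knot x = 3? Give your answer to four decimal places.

S_0''(x) = -1 + 48·(x - 2), so S_0''(3) = 47. On the right, S_1''(3) = 2c, so c = 47/2.

23.5000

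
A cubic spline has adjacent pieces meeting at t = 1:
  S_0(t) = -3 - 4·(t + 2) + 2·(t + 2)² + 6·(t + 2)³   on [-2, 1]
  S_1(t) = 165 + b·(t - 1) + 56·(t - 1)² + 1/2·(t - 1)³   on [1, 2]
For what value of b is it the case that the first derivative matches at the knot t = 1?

S_0'(t) = -4 + 4·(t + 2) + 18·(t + 2)², so S_0'(1) = 170. On the right, S_1'(1) = b, so b = 170.

170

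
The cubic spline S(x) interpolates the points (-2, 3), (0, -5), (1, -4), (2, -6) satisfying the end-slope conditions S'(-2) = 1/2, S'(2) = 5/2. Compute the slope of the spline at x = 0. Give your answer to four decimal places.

Write σ_i for S''(x_i). With h_i = 2, 1, 1 and divided differences Δ_i = -4, 1, -2, the continuity of S' gives the tridiagonal system
  2·σ_0 + 6·σ_1 + 1·σ_2 = 6(Δ_1 - Δ_0) = 30
  1·σ_1 + 4·σ_2 + 1·σ_3 = 6(Δ_2 - Δ_1) = -18
Clamped end conditions give two more equations: 2h_0·σ_0 + h_0·σ_1 = 6(Δ_0 - S'(-2)) = -27 and h_2·σ_2 + 2h_2·σ_3 = 6(S'(2) - Δ_2) = 27.
Solving: σ_0 = -271/22, σ_1 = 245/22, σ_2 = -134/11, σ_3 = 431/22.
On [0, 1], S'(x) = b_1 + 2c_1·x + 3d_1·x² with b_1 = Δ_1 - h_1(2σ_1 + σ_2)/6 = -15/22, c_1 = σ_1/2 = 245/44, d_1 = (σ_2 - σ_1)/(6h_1) = -171/44. So S'(0) = -15/22.

-0.6818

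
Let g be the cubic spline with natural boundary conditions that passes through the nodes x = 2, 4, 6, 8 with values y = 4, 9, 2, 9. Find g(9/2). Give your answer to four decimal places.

Put σ_i = g'' at the i-th knot. Here h = (2, 2, 2) and Δ = (5/2, -7/2, 7/2), so the interior equations h_(i-1)·σ_(i-1) + 2(h_(i-1)+h_i)·σ_i + h_i·σ_(i+1) = 6(Δ_i − Δ_(i-1)) read
  2·σ_0 + 8·σ_1 + 2·σ_2 = 6(Δ_1 - Δ_0) = -36
  2·σ_1 + 8·σ_2 + 2·σ_3 = 6(Δ_2 - Δ_1) = 42
Natural end conditions: σ_0 = σ_3 = 0.
Solving the tridiagonal system: σ_0 = 0, σ_1 = -31/5, σ_2 = 34/5, σ_3 = 0.
On [4, 6], g(x) = 9 - 49/30·(x - 4) - 31/10·(x - 4)² + 13/12·(x - 4)³.
With (x - 4) = 1/2: g(9/2) = 1207/160.

7.5438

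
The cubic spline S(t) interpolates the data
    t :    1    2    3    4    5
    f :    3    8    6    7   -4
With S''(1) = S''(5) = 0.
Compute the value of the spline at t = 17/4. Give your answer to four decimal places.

5.4160

With M_i denoting the second derivative at x_i, h_i = 1, 1, 1, 1, and Δ_i = (y_(i+1) − y_i)/h_i = 5, -2, 1, -11:
  1·M_0 + 4·M_1 + 1·M_2 = 6(Δ_1 - Δ_0) = -42
  1·M_1 + 4·M_2 + 1·M_3 = 6(Δ_2 - Δ_1) = 18
  1·M_2 + 4·M_3 + 1·M_4 = 6(Δ_3 - Δ_2) = -72
Natural end conditions: M_0 = M_4 = 0.
Solving the tridiagonal system: M_0 = 0, M_1 = -387/28, M_2 = 93/7, M_3 = -597/28, M_4 = 0.
On [4, 5], S(t) = 7 - 109/28·(t - 4) - 597/56·(t - 4)² + 199/56·(t - 4)³.
With (t - 4) = 1/4: S(17/4) = 2773/512.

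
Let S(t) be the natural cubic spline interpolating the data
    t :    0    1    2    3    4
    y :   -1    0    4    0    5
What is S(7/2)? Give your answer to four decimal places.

Write σ_i for S''(x_i). With h_i = 1, 1, 1, 1 and divided differences Δ_i = 1, 4, -4, 5, the continuity of S' gives the tridiagonal system
  1·σ_0 + 4·σ_1 + 1·σ_2 = 6(Δ_1 - Δ_0) = 18
  1·σ_1 + 4·σ_2 + 1·σ_3 = 6(Δ_2 - Δ_1) = -48
  1·σ_2 + 4·σ_3 + 1·σ_4 = 6(Δ_3 - Δ_2) = 54
Natural end conditions: σ_0 = σ_4 = 0.
Forward elimination and back-substitution give σ_0 = 0, σ_1 = 129/14, σ_2 = -132/7, σ_3 = 255/14, σ_4 = 0.
On [3, 4], S(t) = 0 - 15/14·(t - 3) + 255/28·(t - 3)² - 85/28·(t - 3)³.
With (t - 3) = 1/2: S(7/2) = 305/224.

1.3616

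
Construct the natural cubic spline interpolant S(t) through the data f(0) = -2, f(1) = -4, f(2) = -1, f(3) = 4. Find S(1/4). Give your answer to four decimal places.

With M_i denoting the second derivative at x_i, h_i = 1, 1, 1, and Δ_i = (y_(i+1) − y_i)/h_i = -2, 3, 5:
  1·M_0 + 4·M_1 + 1·M_2 = 6(Δ_1 - Δ_0) = 30
  1·M_1 + 4·M_2 + 1·M_3 = 6(Δ_2 - Δ_1) = 12
Natural end conditions: M_0 = M_3 = 0.
Hence M_0 = 0, M_1 = 36/5, M_2 = 6/5, M_3 = 0.
On [0, 1], S(t) = -2 - 16/5·t + 0·t² + 6/5·t³.
With t = 1/4: S(1/4) = -89/32.

-2.7813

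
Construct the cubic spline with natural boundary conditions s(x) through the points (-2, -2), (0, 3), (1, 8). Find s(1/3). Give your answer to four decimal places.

4.5123

Let M_i = s''(x_i). Step sizes h_i = 2, 1; slopes of the chords Δ_i = (y_(i+1) - y_i)/h_i = 5/2, 5.
  2·M_0 + 6·M_1 + 1·M_2 = 6(Δ_1 - Δ_0) = 15
Natural end conditions: M_0 = M_2 = 0.
Forward elimination and back-substitution give M_0 = 0, M_1 = 5/2, M_2 = 0.
On [0, 1], s(x) = 3 + 25/6·x + 5/4·x² - 5/12·x³.
With x = 1/3: s(1/3) = 731/162.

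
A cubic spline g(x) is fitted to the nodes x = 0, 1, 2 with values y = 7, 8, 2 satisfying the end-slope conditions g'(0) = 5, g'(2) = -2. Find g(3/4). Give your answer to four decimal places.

Write M_i for g''(x_i). With h_i = 1, 1 and divided differences Δ_i = 1, -6, the continuity of g' gives the tridiagonal system
  1·M_0 + 4·M_1 + 1·M_2 = 6(Δ_1 - Δ_0) = -42
Clamped end conditions give two more equations: 2h_0·M_0 + h_0·M_1 = 6(Δ_0 - g'(0)) = -24 and h_1·M_1 + 2h_1·M_2 = 6(g'(2) - Δ_1) = 24.
Solving the tridiagonal system: M_0 = -5, M_1 = -14, M_2 = 19.
On [0, 1], g(x) = 7 + 5·x - 5/2·x² - 3/2·x³.
With x = 3/4: g(3/4) = 1115/128.

8.7109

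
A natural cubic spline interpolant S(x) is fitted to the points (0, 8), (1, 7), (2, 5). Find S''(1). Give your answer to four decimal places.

-1.5000

Write σ_i for S''(x_i). With h_i = 1, 1 and divided differences Δ_i = -1, -2, the continuity of S' gives the tridiagonal system
  1·σ_0 + 4·σ_1 + 1·σ_2 = 6(Δ_1 - Δ_0) = -6
Natural end conditions: σ_0 = σ_2 = 0.
Forward elimination and back-substitution give σ_0 = 0, σ_1 = -3/2, σ_2 = 0.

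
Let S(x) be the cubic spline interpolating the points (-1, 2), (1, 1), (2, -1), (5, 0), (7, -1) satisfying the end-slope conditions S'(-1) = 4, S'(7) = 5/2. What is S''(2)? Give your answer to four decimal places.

2.6127

With m_i denoting the second derivative at x_i, h_i = 2, 1, 3, 2, and Δ_i = (y_(i+1) − y_i)/h_i = -1/2, -2, 1/3, -1/2:
  2·m_0 + 6·m_1 + 1·m_2 = 6(Δ_1 - Δ_0) = -9
  1·m_1 + 8·m_2 + 3·m_3 = 6(Δ_2 - Δ_1) = 14
  3·m_2 + 10·m_3 + 2·m_4 = 6(Δ_3 - Δ_2) = -5
Clamped end conditions give two more equations: 2h_0·m_0 + h_0·m_1 = 6(Δ_0 - S'(-1)) = -27 and h_3·m_3 + 2h_3·m_4 = 6(S'(7) - Δ_3) = 18.
Solving the tridiagonal system: m_0 = -2831/408, m_1 = 77/204, m_2 = 533/204, m_3 = -165/68, m_4 = 777/136.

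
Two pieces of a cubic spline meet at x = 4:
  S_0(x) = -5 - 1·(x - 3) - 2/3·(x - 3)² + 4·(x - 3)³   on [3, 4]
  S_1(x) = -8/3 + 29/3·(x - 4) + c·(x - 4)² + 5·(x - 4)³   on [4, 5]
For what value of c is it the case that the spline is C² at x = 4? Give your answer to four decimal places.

11.3333

S_0''(x) = -4/3 + 24·(x - 3), so S_0''(4) = 68/3. On the right, S_1''(4) = 2c, so c = 34/3.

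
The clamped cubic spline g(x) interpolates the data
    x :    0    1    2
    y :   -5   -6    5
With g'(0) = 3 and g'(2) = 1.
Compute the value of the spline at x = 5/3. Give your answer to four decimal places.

With M_i denoting the second derivative at x_i, h_i = 1, 1, and Δ_i = (y_(i+1) − y_i)/h_i = -1, 11:
  1·M_0 + 4·M_1 + 1·M_2 = 6(Δ_1 - Δ_0) = 72
Clamped end conditions give two more equations: 2h_0·M_0 + h_0·M_1 = 6(Δ_0 - g'(0)) = -24 and h_1·M_1 + 2h_1·M_2 = 6(g'(2) - Δ_1) = -60.
Solving the tridiagonal system: M_0 = -31, M_1 = 38, M_2 = -49.
On [1, 2], g(x) = -6 + 13/2·(x - 1) + 19·(x - 1)² - 29/2·(x - 1)³.
With (x - 1) = 2/3: g(5/3) = 67/27.

2.4815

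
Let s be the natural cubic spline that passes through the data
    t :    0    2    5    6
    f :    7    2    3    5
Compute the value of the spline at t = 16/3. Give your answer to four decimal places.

3.6241

Let σ_i = s''(x_i). Step sizes h_i = 2, 3, 1; slopes of the chords Δ_i = (y_(i+1) - y_i)/h_i = -5/2, 1/3, 2.
  2·σ_0 + 10·σ_1 + 3·σ_2 = 6(Δ_1 - Δ_0) = 17
  3·σ_1 + 8·σ_2 + 1·σ_3 = 6(Δ_2 - Δ_1) = 10
Natural end conditions: σ_0 = σ_3 = 0.
Forward elimination and back-substitution give σ_0 = 0, σ_1 = 106/71, σ_2 = 49/71, σ_3 = 0.
On [5, 6], s(t) = 3 + 377/213·(t - 5) + 49/142·(t - 5)² - 49/426·(t - 5)³.
With (t - 5) = 1/3: s(16/3) = 20842/5751.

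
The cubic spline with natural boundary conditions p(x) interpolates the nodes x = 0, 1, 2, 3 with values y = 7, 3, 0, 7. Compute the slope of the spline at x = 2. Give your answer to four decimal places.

Let σ_i = p''(x_i). Step sizes h_i = 1, 1, 1; slopes of the chords Δ_i = (y_(i+1) - y_i)/h_i = -4, -3, 7.
  1·σ_0 + 4·σ_1 + 1·σ_2 = 6(Δ_1 - Δ_0) = 6
  1·σ_1 + 4·σ_2 + 1·σ_3 = 6(Δ_2 - Δ_1) = 60
Natural end conditions: σ_0 = σ_3 = 0.
Solving the tridiagonal system: σ_0 = 0, σ_1 = -12/5, σ_2 = 78/5, σ_3 = 0.
On [2, 3], p'(x) = b_2 + 2c_2·(x - 2) + 3d_2·(x - 2)² with b_2 = Δ_2 - h_2(2σ_2 + σ_3)/6 = 9/5, c_2 = σ_2/2 = 39/5, d_2 = (σ_3 - σ_2)/(6h_2) = -13/5. So p'(2) = 9/5.

1.8000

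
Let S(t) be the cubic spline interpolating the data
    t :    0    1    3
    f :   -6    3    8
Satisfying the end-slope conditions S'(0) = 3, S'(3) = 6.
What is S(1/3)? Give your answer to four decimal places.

Put σ_i = S'' at the i-th knot. Here h = (1, 2) and Δ = (9, 5/2), so the interior equations h_(i-1)·σ_(i-1) + 2(h_(i-1)+h_i)·σ_i + h_i·σ_(i+1) = 6(Δ_i − Δ_(i-1)) read
  1·σ_0 + 6·σ_1 + 2·σ_2 = 6(Δ_1 - Δ_0) = -39
Clamped end conditions give two more equations: 2h_0·σ_0 + h_0·σ_1 = 6(Δ_0 - S'(0)) = 36 and h_1·σ_1 + 2h_1·σ_2 = 6(S'(3) - Δ_1) = 21.
Solving: σ_0 = 51/2, σ_1 = -15, σ_2 = 51/4.
On [0, 1], S(t) = -6 + 3·t + 51/4·t² - 27/4·t³.
With t = 1/3: S(1/3) = -23/6.

-3.8333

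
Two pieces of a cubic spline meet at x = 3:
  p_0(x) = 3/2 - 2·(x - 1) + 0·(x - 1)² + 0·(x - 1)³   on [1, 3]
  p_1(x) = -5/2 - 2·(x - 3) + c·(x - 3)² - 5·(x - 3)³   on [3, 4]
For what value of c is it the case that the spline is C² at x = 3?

p_0''(x) = 0 + 0·(x - 1), so p_0''(3) = 0. On the right, p_1''(3) = 2c, so c = 0.

0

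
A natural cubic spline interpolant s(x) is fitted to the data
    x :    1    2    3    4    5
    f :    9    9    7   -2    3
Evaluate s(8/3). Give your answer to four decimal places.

Write M_i for s''(x_i). With h_i = 1, 1, 1, 1 and divided differences Δ_i = 0, -2, -9, 5, the continuity of s' gives the tridiagonal system
  1·M_0 + 4·M_1 + 1·M_2 = 6(Δ_1 - Δ_0) = -12
  1·M_1 + 4·M_2 + 1·M_3 = 6(Δ_2 - Δ_1) = -42
  1·M_2 + 4·M_3 + 1·M_4 = 6(Δ_3 - Δ_2) = 84
Natural end conditions: M_0 = M_4 = 0.
Solving: M_0 = 0, M_1 = 9/7, M_2 = -120/7, M_3 = 177/7, M_4 = 0.
On [2, 3], s(x) = 9 + 3/7·(x - 2) + 9/14·(x - 2)² - 43/14·(x - 2)³.
With (x - 2) = 2/3: s(8/3) = 1637/189.

8.6614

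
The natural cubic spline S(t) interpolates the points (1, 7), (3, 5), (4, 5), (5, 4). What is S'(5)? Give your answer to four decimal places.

Let σ_i = S''(x_i). Step sizes h_i = 2, 1, 1; slopes of the chords Δ_i = (y_(i+1) - y_i)/h_i = -1, 0, -1.
  2·σ_0 + 6·σ_1 + 1·σ_2 = 6(Δ_1 - Δ_0) = 6
  1·σ_1 + 4·σ_2 + 1·σ_3 = 6(Δ_2 - Δ_1) = -6
Natural end conditions: σ_0 = σ_3 = 0.
Hence σ_0 = 0, σ_1 = 30/23, σ_2 = -42/23, σ_3 = 0.
On [4, 5], S'(t) = b_2 + 2c_2·(t - 4) + 3d_2·(t - 4)² with b_2 = Δ_2 - h_2(2σ_2 + σ_3)/6 = -9/23, c_2 = σ_2/2 = -21/23, d_2 = (σ_3 - σ_2)/(6h_2) = 7/23. So S'(5) = -30/23.

-1.3043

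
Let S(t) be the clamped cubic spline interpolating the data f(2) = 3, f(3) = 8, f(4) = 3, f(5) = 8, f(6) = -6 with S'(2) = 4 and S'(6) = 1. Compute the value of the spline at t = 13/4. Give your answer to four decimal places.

6.8906

Let M_i = S''(x_i). Step sizes h_i = 1, 1, 1, 1; slopes of the chords Δ_i = (y_(i+1) - y_i)/h_i = 5, -5, 5, -14.
  1·M_0 + 4·M_1 + 1·M_2 = 6(Δ_1 - Δ_0) = -60
  1·M_1 + 4·M_2 + 1·M_3 = 6(Δ_2 - Δ_1) = 60
  1·M_2 + 4·M_3 + 1·M_4 = 6(Δ_3 - Δ_2) = -114
Clamped end conditions give two more equations: 2h_0·M_0 + h_0·M_1 = 6(Δ_0 - S'(2)) = 6 and h_3·M_3 + 2h_3·M_4 = 6(S'(6) - Δ_3) = 90.
Solving the tridiagonal system: M_0 = 120/7, M_1 = -198/7, M_2 = 36, M_3 = -390/7, M_4 = 510/7.
On [3, 4], S(t) = 8 - 11/7·(t - 3) - 99/7·(t - 3)² + 75/7·(t - 3)³.
With (t - 3) = 1/4: S(13/4) = 441/64.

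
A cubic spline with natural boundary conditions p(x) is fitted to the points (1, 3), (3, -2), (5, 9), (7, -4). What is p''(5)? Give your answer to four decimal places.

Let M_i = p''(x_i). Step sizes h_i = 2, 2, 2; slopes of the chords Δ_i = (y_(i+1) - y_i)/h_i = -5/2, 11/2, -13/2.
  2·M_0 + 8·M_1 + 2·M_2 = 6(Δ_1 - Δ_0) = 48
  2·M_1 + 8·M_2 + 2·M_3 = 6(Δ_2 - Δ_1) = -72
Natural end conditions: M_0 = M_3 = 0.
Solving the tridiagonal system: M_0 = 0, M_1 = 44/5, M_2 = -56/5, M_3 = 0.

-11.2000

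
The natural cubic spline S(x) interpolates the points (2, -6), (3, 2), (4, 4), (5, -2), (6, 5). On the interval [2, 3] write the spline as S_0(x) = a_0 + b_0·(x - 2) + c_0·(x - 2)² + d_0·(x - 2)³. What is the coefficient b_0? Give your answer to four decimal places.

8.8036

Let M_i = S''(x_i). Step sizes h_i = 1, 1, 1, 1; slopes of the chords Δ_i = (y_(i+1) - y_i)/h_i = 8, 2, -6, 7.
  1·M_0 + 4·M_1 + 1·M_2 = 6(Δ_1 - Δ_0) = -36
  1·M_1 + 4·M_2 + 1·M_3 = 6(Δ_2 - Δ_1) = -48
  1·M_2 + 4·M_3 + 1·M_4 = 6(Δ_3 - Δ_2) = 78
Natural end conditions: M_0 = M_4 = 0.
Forward elimination and back-substitution give M_0 = 0, M_1 = -135/28, M_2 = -117/7, M_3 = 663/28, M_4 = 0.
On [2, 3], with S_0(x) = a_0 + b_0·(x - 2) + c_0·(x - 2)² + d_0·(x - 2)³: c_0 = M_0/2 = 0, d_0 = (M_1 - M_0)/(6h_0) = -45/56, b_0 = Δ_0 - h_0(2M_0 + M_1)/6 = 493/56.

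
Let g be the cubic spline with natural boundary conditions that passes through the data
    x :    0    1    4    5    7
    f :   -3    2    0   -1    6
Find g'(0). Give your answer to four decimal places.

Let σ_i = g''(x_i). Step sizes h_i = 1, 3, 1, 2; slopes of the chords Δ_i = (y_(i+1) - y_i)/h_i = 5, -2/3, -1, 7/2.
  1·σ_0 + 8·σ_1 + 3·σ_2 = 6(Δ_1 - Δ_0) = -34
  3·σ_1 + 8·σ_2 + 1·σ_3 = 6(Δ_2 - Δ_1) = -2
  1·σ_2 + 6·σ_3 + 2·σ_4 = 6(Δ_3 - Δ_2) = 27
Natural end conditions: σ_0 = σ_4 = 0.
Solving: σ_0 = 0, σ_1 = -1481/322, σ_2 = 150/161, σ_3 = 1399/322, σ_4 = 0.
On [0, 1], g'(x) = b_0 + 2c_0·x + 3d_0·x² with b_0 = Δ_0 - h_0(2σ_0 + σ_1)/6 = 11141/1932, c_0 = σ_0/2 = 0, d_0 = (σ_1 - σ_0)/(6h_0) = -1481/1932. So g'(0) = 11141/1932.

5.7666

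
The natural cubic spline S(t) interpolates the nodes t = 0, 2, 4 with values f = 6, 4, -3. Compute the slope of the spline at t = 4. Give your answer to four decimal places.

Put m_i = S'' at the i-th knot. Here h = (2, 2) and Δ = (-1, -7/2), so the interior equations h_(i-1)·m_(i-1) + 2(h_(i-1)+h_i)·m_i + h_i·m_(i+1) = 6(Δ_i − Δ_(i-1)) read
  2·m_0 + 8·m_1 + 2·m_2 = 6(Δ_1 - Δ_0) = -15
Natural end conditions: m_0 = m_2 = 0.
Hence m_0 = 0, m_1 = -15/8, m_2 = 0.
On [2, 4], S'(t) = b_1 + 2c_1·(t - 2) + 3d_1·(t - 2)² with b_1 = Δ_1 - h_1(2m_1 + m_2)/6 = -9/4, c_1 = m_1/2 = -15/16, d_1 = (m_2 - m_1)/(6h_1) = 5/32. So S'(4) = -33/8.

-4.1250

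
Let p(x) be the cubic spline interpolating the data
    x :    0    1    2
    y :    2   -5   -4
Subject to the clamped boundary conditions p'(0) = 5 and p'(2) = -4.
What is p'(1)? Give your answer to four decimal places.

-4.7500

Let M_i = p''(x_i). Step sizes h_i = 1, 1; slopes of the chords Δ_i = (y_(i+1) - y_i)/h_i = -7, 1.
  1·M_0 + 4·M_1 + 1·M_2 = 6(Δ_1 - Δ_0) = 48
Clamped end conditions give two more equations: 2h_0·M_0 + h_0·M_1 = 6(Δ_0 - p'(0)) = -72 and h_1·M_1 + 2h_1·M_2 = 6(p'(2) - Δ_1) = -30.
Solving the tridiagonal system: M_0 = -105/2, M_1 = 33, M_2 = -63/2.
On [1, 2], p'(x) = b_1 + 2c_1·(x - 1) + 3d_1·(x - 1)² with b_1 = Δ_1 - h_1(2M_1 + M_2)/6 = -19/4, c_1 = M_1/2 = 33/2, d_1 = (M_2 - M_1)/(6h_1) = -43/4. So p'(1) = -19/4.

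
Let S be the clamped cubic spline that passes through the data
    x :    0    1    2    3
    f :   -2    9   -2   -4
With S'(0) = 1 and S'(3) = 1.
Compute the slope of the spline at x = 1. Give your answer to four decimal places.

Write M_i for S''(x_i). With h_i = 1, 1, 1 and divided differences Δ_i = 11, -11, -2, the continuity of S' gives the tridiagonal system
  1·M_0 + 4·M_1 + 1·M_2 = 6(Δ_1 - Δ_0) = -132
  1·M_1 + 4·M_2 + 1·M_3 = 6(Δ_2 - Δ_1) = 54
Clamped end conditions give two more equations: 2h_0·M_0 + h_0·M_1 = 6(Δ_0 - S'(0)) = 60 and h_2·M_2 + 2h_2·M_3 = 6(S'(3) - Δ_2) = 18.
Solving the tridiagonal system: M_0 = 286/5, M_1 = -272/5, M_2 = 142/5, M_3 = -26/5.
On [1, 2], S'(x) = b_1 + 2c_1·(x - 1) + 3d_1·(x - 1)² with b_1 = Δ_1 - h_1(2M_1 + M_2)/6 = 12/5, c_1 = M_1/2 = -136/5, d_1 = (M_2 - M_1)/(6h_1) = 69/5. So S'(1) = 12/5.

2.4000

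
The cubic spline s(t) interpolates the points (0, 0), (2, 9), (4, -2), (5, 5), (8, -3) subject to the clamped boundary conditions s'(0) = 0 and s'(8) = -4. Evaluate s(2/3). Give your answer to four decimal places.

2.5296

Let M_i = s''(x_i). Step sizes h_i = 2, 2, 1, 3; slopes of the chords Δ_i = (y_(i+1) - y_i)/h_i = 9/2, -11/2, 7, -8/3.
  2·M_0 + 8·M_1 + 2·M_2 = 6(Δ_1 - Δ_0) = -60
  2·M_1 + 6·M_2 + 1·M_3 = 6(Δ_2 - Δ_1) = 75
  1·M_2 + 8·M_3 + 3·M_4 = 6(Δ_3 - Δ_2) = -58
Clamped end conditions give two more equations: 2h_0·M_0 + h_0·M_1 = 6(Δ_0 - s'(0)) = 27 and h_3·M_3 + 2h_3·M_4 = 6(s'(8) - Δ_3) = -8.
Solving: M_0 = 593/40, M_1 = -323/20, M_2 = 791/40, M_3 = -227/20, M_4 = 521/120.
On [0, 2], s(t) = 0 + 0·t + 593/80·t² - 413/160·t³.
With t = 2/3: s(2/3) = 683/270.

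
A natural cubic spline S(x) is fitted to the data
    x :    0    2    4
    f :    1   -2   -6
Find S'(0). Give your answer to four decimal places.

Put M_i = S'' at the i-th knot. Here h = (2, 2) and Δ = (-3/2, -2), so the interior equations h_(i-1)·M_(i-1) + 2(h_(i-1)+h_i)·M_i + h_i·M_(i+1) = 6(Δ_i − Δ_(i-1)) read
  2·M_0 + 8·M_1 + 2·M_2 = 6(Δ_1 - Δ_0) = -3
Natural end conditions: M_0 = M_2 = 0.
Solving: M_0 = 0, M_1 = -3/8, M_2 = 0.
On [0, 2], S'(x) = b_0 + 2c_0·x + 3d_0·x² with b_0 = Δ_0 - h_0(2M_0 + M_1)/6 = -11/8, c_0 = M_0/2 = 0, d_0 = (M_1 - M_0)/(6h_0) = -1/32. So S'(0) = -11/8.

-1.3750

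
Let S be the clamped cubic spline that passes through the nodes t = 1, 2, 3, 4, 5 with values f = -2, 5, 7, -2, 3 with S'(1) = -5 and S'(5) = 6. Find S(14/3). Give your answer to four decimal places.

0.6111

Write m_i for S''(x_i). With h_i = 1, 1, 1, 1 and divided differences Δ_i = 7, 2, -9, 5, the continuity of S' gives the tridiagonal system
  1·m_0 + 4·m_1 + 1·m_2 = 6(Δ_1 - Δ_0) = -30
  1·m_1 + 4·m_2 + 1·m_3 = 6(Δ_2 - Δ_1) = -66
  1·m_2 + 4·m_3 + 1·m_4 = 6(Δ_3 - Δ_2) = 84
Clamped end conditions give two more equations: 2h_0·m_0 + h_0·m_1 = 6(Δ_0 - S'(1)) = 72 and h_3·m_3 + 2h_3·m_4 = 6(S'(5) - Δ_3) = 6.
Solving the tridiagonal system: m_0 = 85/2, m_1 = -13, m_2 = -41/2, m_3 = 29, m_4 = -23/2.
On [4, 5], S(t) = -2 - 11/4·(t - 4) + 29/2·(t - 4)² - 27/4·(t - 4)³.
With (t - 4) = 2/3: S(14/3) = 11/18.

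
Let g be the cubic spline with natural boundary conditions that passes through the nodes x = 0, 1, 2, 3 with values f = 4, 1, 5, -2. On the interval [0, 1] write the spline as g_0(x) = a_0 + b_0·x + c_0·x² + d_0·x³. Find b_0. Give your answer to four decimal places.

Let M_i = g''(x_i). Step sizes h_i = 1, 1, 1; slopes of the chords Δ_i = (y_(i+1) - y_i)/h_i = -3, 4, -7.
  1·M_0 + 4·M_1 + 1·M_2 = 6(Δ_1 - Δ_0) = 42
  1·M_1 + 4·M_2 + 1·M_3 = 6(Δ_2 - Δ_1) = -66
Natural end conditions: M_0 = M_3 = 0.
Forward elimination and back-substitution give M_0 = 0, M_1 = 78/5, M_2 = -102/5, M_3 = 0.
On [0, 1], with g_0(x) = a_0 + b_0·x + c_0·x² + d_0·x³: c_0 = M_0/2 = 0, d_0 = (M_1 - M_0)/(6h_0) = 13/5, b_0 = Δ_0 - h_0(2M_0 + M_1)/6 = -28/5.

-5.6000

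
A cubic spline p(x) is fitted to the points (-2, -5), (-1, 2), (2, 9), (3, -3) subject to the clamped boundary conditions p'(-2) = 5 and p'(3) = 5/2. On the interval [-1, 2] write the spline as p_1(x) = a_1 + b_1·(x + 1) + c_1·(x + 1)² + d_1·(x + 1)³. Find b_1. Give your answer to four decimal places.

8.7063

Write σ_i for p''(x_i). With h_i = 1, 3, 1 and divided differences Δ_i = 7, 7/3, -12, the continuity of p' gives the tridiagonal system
  1·σ_0 + 8·σ_1 + 3·σ_2 = 6(Δ_1 - Δ_0) = -28
  3·σ_1 + 8·σ_2 + 1·σ_3 = 6(Δ_2 - Δ_1) = -86
Clamped end conditions give two more equations: 2h_0·σ_0 + h_0·σ_1 = 6(Δ_0 - p'(-2)) = 12 and h_2·σ_2 + 2h_2·σ_3 = 6(p'(3) - Δ_2) = 87.
Hence σ_0 = 289/63, σ_1 = 178/63, σ_2 = -1159/63, σ_3 = 3320/63.
On [-1, 2], with p_1(x) = a_1 + b_1·(x + 1) + c_1·(x + 1)² + d_1·(x + 1)³: c_1 = σ_1/2 = 89/63, d_1 = (σ_2 - σ_1)/(6h_1) = -191/162, b_1 = Δ_1 - h_1(2σ_1 + σ_2)/6 = 1097/126.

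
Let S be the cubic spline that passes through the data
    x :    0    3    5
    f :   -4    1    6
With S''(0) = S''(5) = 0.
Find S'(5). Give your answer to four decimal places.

Put M_i = S'' at the i-th knot. Here h = (3, 2) and Δ = (5/3, 5/2), so the interior equations h_(i-1)·M_(i-1) + 2(h_(i-1)+h_i)·M_i + h_i·M_(i+1) = 6(Δ_i − Δ_(i-1)) read
  3·M_0 + 10·M_1 + 2·M_2 = 6(Δ_1 - Δ_0) = 5
Natural end conditions: M_0 = M_2 = 0.
Hence M_0 = 0, M_1 = 1/2, M_2 = 0.
On [3, 5], S'(x) = b_1 + 2c_1·(x - 3) + 3d_1·(x - 3)² with b_1 = Δ_1 - h_1(2M_1 + M_2)/6 = 13/6, c_1 = M_1/2 = 1/4, d_1 = (M_2 - M_1)/(6h_1) = -1/24. So S'(5) = 8/3.

2.6667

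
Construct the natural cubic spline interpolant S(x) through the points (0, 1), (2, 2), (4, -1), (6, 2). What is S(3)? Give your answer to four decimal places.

0.3500

Put m_i = S'' at the i-th knot. Here h = (2, 2, 2) and Δ = (1/2, -3/2, 3/2), so the interior equations h_(i-1)·m_(i-1) + 2(h_(i-1)+h_i)·m_i + h_i·m_(i+1) = 6(Δ_i − Δ_(i-1)) read
  2·m_0 + 8·m_1 + 2·m_2 = 6(Δ_1 - Δ_0) = -12
  2·m_1 + 8·m_2 + 2·m_3 = 6(Δ_2 - Δ_1) = 18
Natural end conditions: m_0 = m_3 = 0.
Solving the tridiagonal system: m_0 = 0, m_1 = -11/5, m_2 = 14/5, m_3 = 0.
On [2, 4], S(x) = 2 - 29/30·(x - 2) - 11/10·(x - 2)² + 5/12·(x - 2)³.
With (x - 2) = 1: S(3) = 7/20.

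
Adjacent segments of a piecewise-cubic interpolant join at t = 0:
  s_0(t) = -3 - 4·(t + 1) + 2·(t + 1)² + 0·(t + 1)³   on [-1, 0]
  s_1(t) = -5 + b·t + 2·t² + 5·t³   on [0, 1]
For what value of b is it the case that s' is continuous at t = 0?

0

s_0'(t) = -4 + 4·(t + 1) + 0·(t + 1)², so s_0'(0) = 0. On the right, s_1'(0) = b, so b = 0.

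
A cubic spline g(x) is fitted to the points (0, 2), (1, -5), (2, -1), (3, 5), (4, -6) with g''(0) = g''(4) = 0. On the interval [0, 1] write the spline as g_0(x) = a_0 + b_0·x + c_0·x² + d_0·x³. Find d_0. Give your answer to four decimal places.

2.5000

With M_i denoting the second derivative at x_i, h_i = 1, 1, 1, 1, and Δ_i = (y_(i+1) − y_i)/h_i = -7, 4, 6, -11:
  1·M_0 + 4·M_1 + 1·M_2 = 6(Δ_1 - Δ_0) = 66
  1·M_1 + 4·M_2 + 1·M_3 = 6(Δ_2 - Δ_1) = 12
  1·M_2 + 4·M_3 + 1·M_4 = 6(Δ_3 - Δ_2) = -102
Natural end conditions: M_0 = M_4 = 0.
Hence M_0 = 0, M_1 = 15, M_2 = 6, M_3 = -27, M_4 = 0.
On [0, 1], with g_0(x) = a_0 + b_0·x + c_0·x² + d_0·x³: c_0 = M_0/2 = 0, d_0 = (M_1 - M_0)/(6h_0) = 5/2, b_0 = Δ_0 - h_0(2M_0 + M_1)/6 = -19/2.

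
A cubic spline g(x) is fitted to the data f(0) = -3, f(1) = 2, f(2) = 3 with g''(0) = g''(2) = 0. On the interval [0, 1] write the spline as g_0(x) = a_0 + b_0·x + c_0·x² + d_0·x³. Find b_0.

With m_i denoting the second derivative at x_i, h_i = 1, 1, and Δ_i = (y_(i+1) − y_i)/h_i = 5, 1:
  1·m_0 + 4·m_1 + 1·m_2 = 6(Δ_1 - Δ_0) = -24
Natural end conditions: m_0 = m_2 = 0.
Forward elimination and back-substitution give m_0 = 0, m_1 = -6, m_2 = 0.
On [0, 1], with g_0(x) = a_0 + b_0·x + c_0·x² + d_0·x³: c_0 = m_0/2 = 0, d_0 = (m_1 - m_0)/(6h_0) = -1, b_0 = Δ_0 - h_0(2m_0 + m_1)/6 = 6.

6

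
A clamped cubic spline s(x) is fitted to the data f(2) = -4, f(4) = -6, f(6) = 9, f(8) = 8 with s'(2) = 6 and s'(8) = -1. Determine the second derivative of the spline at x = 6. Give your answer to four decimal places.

Put σ_i = s'' at the i-th knot. Here h = (2, 2, 2) and Δ = (-1, 15/2, -1/2), so the interior equations h_(i-1)·σ_(i-1) + 2(h_(i-1)+h_i)·σ_i + h_i·σ_(i+1) = 6(Δ_i − Δ_(i-1)) read
  2·σ_0 + 8·σ_1 + 2·σ_2 = 6(Δ_1 - Δ_0) = 51
  2·σ_1 + 8·σ_2 + 2·σ_3 = 6(Δ_2 - Δ_1) = -48
Clamped end conditions give two more equations: 2h_0·σ_0 + h_0·σ_1 = 6(Δ_0 - s'(2)) = -42 and h_2·σ_2 + 2h_2·σ_3 = 6(s'(8) - Δ_2) = -3.
Hence σ_0 = -257/15, σ_1 = 199/15, σ_2 = -313/30, σ_3 = 67/15.

-10.4333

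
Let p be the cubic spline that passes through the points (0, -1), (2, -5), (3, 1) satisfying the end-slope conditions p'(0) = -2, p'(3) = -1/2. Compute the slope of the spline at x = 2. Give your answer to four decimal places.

5.5000

Let σ_i = p''(x_i). Step sizes h_i = 2, 1; slopes of the chords Δ_i = (y_(i+1) - y_i)/h_i = -2, 6.
  2·σ_0 + 6·σ_1 + 1·σ_2 = 6(Δ_1 - Δ_0) = 48
Clamped end conditions give two more equations: 2h_0·σ_0 + h_0·σ_1 = 6(Δ_0 - p'(0)) = 0 and h_1·σ_1 + 2h_1·σ_2 = 6(p'(3) - Δ_1) = -39.
Solving the tridiagonal system: σ_0 = -15/2, σ_1 = 15, σ_2 = -27.
On [2, 3], p'(x) = b_1 + 2c_1·(x - 2) + 3d_1·(x - 2)² with b_1 = Δ_1 - h_1(2σ_1 + σ_2)/6 = 11/2, c_1 = σ_1/2 = 15/2, d_1 = (σ_2 - σ_1)/(6h_1) = -7. So p'(2) = 11/2.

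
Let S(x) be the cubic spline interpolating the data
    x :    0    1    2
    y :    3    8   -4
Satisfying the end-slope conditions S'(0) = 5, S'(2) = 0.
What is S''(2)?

59

Put σ_i = S'' at the i-th knot. Here h = (1, 1) and Δ = (5, -12), so the interior equations h_(i-1)·σ_(i-1) + 2(h_(i-1)+h_i)·σ_i + h_i·σ_(i+1) = 6(Δ_i − Δ_(i-1)) read
  1·σ_0 + 4·σ_1 + 1·σ_2 = 6(Δ_1 - Δ_0) = -102
Clamped end conditions give two more equations: 2h_0·σ_0 + h_0·σ_1 = 6(Δ_0 - S'(0)) = 0 and h_1·σ_1 + 2h_1·σ_2 = 6(S'(2) - Δ_1) = 72.
Solving: σ_0 = 23, σ_1 = -46, σ_2 = 59.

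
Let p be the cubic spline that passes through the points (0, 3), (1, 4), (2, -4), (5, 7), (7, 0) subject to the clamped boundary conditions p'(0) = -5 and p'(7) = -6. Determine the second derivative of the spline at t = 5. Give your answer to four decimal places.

With m_i denoting the second derivative at x_i, h_i = 1, 1, 3, 2, and Δ_i = (y_(i+1) − y_i)/h_i = 1, -8, 11/3, -7/2:
  1·m_0 + 4·m_1 + 1·m_2 = 6(Δ_1 - Δ_0) = -54
  1·m_1 + 8·m_2 + 3·m_3 = 6(Δ_2 - Δ_1) = 70
  3·m_2 + 10·m_3 + 2·m_4 = 6(Δ_3 - Δ_2) = -43
Clamped end conditions give two more equations: 2h_0·m_0 + h_0·m_1 = 6(Δ_0 - p'(0)) = 36 and h_3·m_3 + 2h_3·m_4 = 6(p'(7) - Δ_3) = -15.
Solving the tridiagonal system: m_0 = 8591/282, m_1 = -3515/141, m_2 = 4301/282, m_3 = -1273/141, m_4 = 431/564.

-9.0284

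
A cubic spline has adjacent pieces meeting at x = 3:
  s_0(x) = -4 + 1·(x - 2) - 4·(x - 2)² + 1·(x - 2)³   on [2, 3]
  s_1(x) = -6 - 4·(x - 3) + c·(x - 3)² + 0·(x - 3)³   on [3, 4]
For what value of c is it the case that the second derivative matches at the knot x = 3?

s_0''(x) = -8 + 6·(x - 2), so s_0''(3) = -2. On the right, s_1''(3) = 2c, so c = -1.

-1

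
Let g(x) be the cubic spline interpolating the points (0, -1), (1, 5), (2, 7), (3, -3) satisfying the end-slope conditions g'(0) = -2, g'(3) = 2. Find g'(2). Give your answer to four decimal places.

With M_i denoting the second derivative at x_i, h_i = 1, 1, 1, and Δ_i = (y_(i+1) − y_i)/h_i = 6, 2, -10:
  1·M_0 + 4·M_1 + 1·M_2 = 6(Δ_1 - Δ_0) = -24
  1·M_1 + 4·M_2 + 1·M_3 = 6(Δ_2 - Δ_1) = -72
Clamped end conditions give two more equations: 2h_0·M_0 + h_0·M_1 = 6(Δ_0 - g'(0)) = 48 and h_2·M_2 + 2h_2·M_3 = 6(g'(3) - Δ_2) = 72.
Hence M_0 = 80/3, M_1 = -16/3, M_2 = -88/3, M_3 = 152/3.
On [2, 3], g'(x) = b_2 + 2c_2·(x - 2) + 3d_2·(x - 2)² with b_2 = Δ_2 - h_2(2M_2 + M_3)/6 = -26/3, c_2 = M_2/2 = -44/3, d_2 = (M_3 - M_2)/(6h_2) = 40/3. So g'(2) = -26/3.

-8.6667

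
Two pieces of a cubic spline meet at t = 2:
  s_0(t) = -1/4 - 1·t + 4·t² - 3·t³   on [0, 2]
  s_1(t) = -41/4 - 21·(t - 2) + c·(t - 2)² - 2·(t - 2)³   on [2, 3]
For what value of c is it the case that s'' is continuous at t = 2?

-14

s_0''(t) = 8 - 18·t, so s_0''(2) = -28. On the right, s_1''(2) = 2c, so c = -14.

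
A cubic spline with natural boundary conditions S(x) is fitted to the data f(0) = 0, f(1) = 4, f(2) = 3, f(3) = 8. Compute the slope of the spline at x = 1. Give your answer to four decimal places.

0.5333

Put σ_i = S'' at the i-th knot. Here h = (1, 1, 1) and Δ = (4, -1, 5), so the interior equations h_(i-1)·σ_(i-1) + 2(h_(i-1)+h_i)·σ_i + h_i·σ_(i+1) = 6(Δ_i − Δ_(i-1)) read
  1·σ_0 + 4·σ_1 + 1·σ_2 = 6(Δ_1 - Δ_0) = -30
  1·σ_1 + 4·σ_2 + 1·σ_3 = 6(Δ_2 - Δ_1) = 36
Natural end conditions: σ_0 = σ_3 = 0.
Hence σ_0 = 0, σ_1 = -52/5, σ_2 = 58/5, σ_3 = 0.
On [1, 2], S'(x) = b_1 + 2c_1·(x - 1) + 3d_1·(x - 1)² with b_1 = Δ_1 - h_1(2σ_1 + σ_2)/6 = 8/15, c_1 = σ_1/2 = -26/5, d_1 = (σ_2 - σ_1)/(6h_1) = 11/3. So S'(1) = 8/15.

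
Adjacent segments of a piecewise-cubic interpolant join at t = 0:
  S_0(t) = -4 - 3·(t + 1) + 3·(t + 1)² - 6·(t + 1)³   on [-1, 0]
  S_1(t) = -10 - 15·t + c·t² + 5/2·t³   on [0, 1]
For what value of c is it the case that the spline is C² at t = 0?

S_0''(t) = 6 - 36·(t + 1), so S_0''(0) = -30. On the right, S_1''(0) = 2c, so c = -15.

-15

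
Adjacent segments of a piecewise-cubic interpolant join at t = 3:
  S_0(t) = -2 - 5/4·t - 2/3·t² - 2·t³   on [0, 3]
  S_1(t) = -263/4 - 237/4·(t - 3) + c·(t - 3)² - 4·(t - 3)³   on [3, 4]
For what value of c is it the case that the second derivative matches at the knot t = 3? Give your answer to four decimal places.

S_0''(t) = -4/3 - 12·t, so S_0''(3) = -112/3. On the right, S_1''(3) = 2c, so c = -56/3.

-18.6667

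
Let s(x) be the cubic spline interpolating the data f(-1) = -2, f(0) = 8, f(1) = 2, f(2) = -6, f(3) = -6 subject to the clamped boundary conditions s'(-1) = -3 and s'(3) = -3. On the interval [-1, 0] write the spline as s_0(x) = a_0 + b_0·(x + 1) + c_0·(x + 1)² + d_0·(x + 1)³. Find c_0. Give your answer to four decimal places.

Write M_i for s''(x_i). With h_i = 1, 1, 1, 1 and divided differences Δ_i = 10, -6, -8, 0, the continuity of s' gives the tridiagonal system
  1·M_0 + 4·M_1 + 1·M_2 = 6(Δ_1 - Δ_0) = -96
  1·M_1 + 4·M_2 + 1·M_3 = 6(Δ_2 - Δ_1) = -12
  1·M_2 + 4·M_3 + 1·M_4 = 6(Δ_3 - Δ_2) = 48
Clamped end conditions give two more equations: 2h_0·M_0 + h_0·M_1 = 6(Δ_0 - s'(-1)) = 78 and h_3·M_3 + 2h_3·M_4 = 6(s'(3) - Δ_3) = -18.
Hence M_0 = 411/7, M_1 = -276/7, M_2 = 3, M_3 = 108/7, M_4 = -117/7.
On [-1, 0], with s_0(x) = a_0 + b_0·(x + 1) + c_0·(x + 1)² + d_0·(x + 1)³: c_0 = M_0/2 = 411/14, d_0 = (M_1 - M_0)/(6h_0) = -229/14, b_0 = Δ_0 - h_0(2M_0 + M_1)/6 = -3.

29.3571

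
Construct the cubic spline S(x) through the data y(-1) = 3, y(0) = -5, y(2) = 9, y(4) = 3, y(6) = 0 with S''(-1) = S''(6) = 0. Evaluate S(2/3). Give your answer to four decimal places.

Put σ_i = S'' at the i-th knot. Here h = (1, 2, 2, 2) and Δ = (-8, 7, -3, -3/2), so the interior equations h_(i-1)·σ_(i-1) + 2(h_(i-1)+h_i)·σ_i + h_i·σ_(i+1) = 6(Δ_i − Δ_(i-1)) read
  1·σ_0 + 6·σ_1 + 2·σ_2 = 6(Δ_1 - Δ_0) = 90
  2·σ_1 + 8·σ_2 + 2·σ_3 = 6(Δ_2 - Δ_1) = -60
  2·σ_2 + 8·σ_3 + 2·σ_4 = 6(Δ_3 - Δ_2) = 9
Natural end conditions: σ_0 = σ_4 = 0.
Solving: σ_0 = 0, σ_1 = 39/2, σ_2 = -27/2, σ_3 = 9/2, σ_4 = 0.
On [0, 2], S(x) = -5 - 3/2·x + 39/4·x² - 11/4·x³.
With x = 2/3: S(2/3) = -67/27.

-2.4815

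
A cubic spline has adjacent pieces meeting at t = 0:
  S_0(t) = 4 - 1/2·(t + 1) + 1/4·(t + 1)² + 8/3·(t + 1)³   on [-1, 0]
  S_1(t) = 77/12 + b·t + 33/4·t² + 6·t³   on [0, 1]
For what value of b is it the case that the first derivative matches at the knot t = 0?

8

S_0'(t) = -1/2 + 1/2·(t + 1) + 8·(t + 1)², so S_0'(0) = 8. On the right, S_1'(0) = b, so b = 8.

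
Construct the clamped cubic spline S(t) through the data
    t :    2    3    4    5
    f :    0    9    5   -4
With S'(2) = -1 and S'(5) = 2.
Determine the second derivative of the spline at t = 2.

Write σ_i for S''(x_i). With h_i = 1, 1, 1 and divided differences Δ_i = 9, -4, -9, the continuity of S' gives the tridiagonal system
  1·σ_0 + 4·σ_1 + 1·σ_2 = 6(Δ_1 - Δ_0) = -78
  1·σ_1 + 4·σ_2 + 1·σ_3 = 6(Δ_2 - Δ_1) = -30
Clamped end conditions give two more equations: 2h_0·σ_0 + h_0·σ_1 = 6(Δ_0 - S'(2)) = 60 and h_2·σ_2 + 2h_2·σ_3 = 6(S'(5) - Δ_2) = 66.
Solving the tridiagonal system: σ_0 = 44, σ_1 = -28, σ_2 = -10, σ_3 = 38.

44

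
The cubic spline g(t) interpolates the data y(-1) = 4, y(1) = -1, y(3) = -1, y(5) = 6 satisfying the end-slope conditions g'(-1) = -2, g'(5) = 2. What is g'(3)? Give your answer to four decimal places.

2.6333

Let σ_i = g''(x_i). Step sizes h_i = 2, 2, 2; slopes of the chords Δ_i = (y_(i+1) - y_i)/h_i = -5/2, 0, 7/2.
  2·σ_0 + 8·σ_1 + 2·σ_2 = 6(Δ_1 - Δ_0) = 15
  2·σ_1 + 8·σ_2 + 2·σ_3 = 6(Δ_2 - Δ_1) = 21
Clamped end conditions give two more equations: 2h_0·σ_0 + h_0·σ_1 = 6(Δ_0 - g'(-1)) = -3 and h_2·σ_2 + 2h_2·σ_3 = 6(g'(5) - Δ_2) = -9.
Solving the tridiagonal system: σ_0 = -22/15, σ_1 = 43/30, σ_2 = 97/30, σ_3 = -58/15.
On [3, 5], g'(t) = b_2 + 2c_2·(t - 3) + 3d_2·(t - 3)² with b_2 = Δ_2 - h_2(2σ_2 + σ_3)/6 = 79/30, c_2 = σ_2/2 = 97/60, d_2 = (σ_3 - σ_2)/(6h_2) = -71/120. So g'(3) = 79/30.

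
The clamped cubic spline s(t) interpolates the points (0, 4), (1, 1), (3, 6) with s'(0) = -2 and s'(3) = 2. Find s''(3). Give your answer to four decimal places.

-4.9167

Write M_i for s''(x_i). With h_i = 1, 2 and divided differences Δ_i = -3, 5/2, the continuity of s' gives the tridiagonal system
  1·M_0 + 6·M_1 + 2·M_2 = 6(Δ_1 - Δ_0) = 33
Clamped end conditions give two more equations: 2h_0·M_0 + h_0·M_1 = 6(Δ_0 - s'(0)) = -6 and h_1·M_1 + 2h_1·M_2 = 6(s'(3) - Δ_1) = -3.
Solving: M_0 = -43/6, M_1 = 25/3, M_2 = -59/12.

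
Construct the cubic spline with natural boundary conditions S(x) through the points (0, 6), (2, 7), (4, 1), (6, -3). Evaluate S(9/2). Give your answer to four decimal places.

Let M_i = S''(x_i). Step sizes h_i = 2, 2, 2; slopes of the chords Δ_i = (y_(i+1) - y_i)/h_i = 1/2, -3, -2.
  2·M_0 + 8·M_1 + 2·M_2 = 6(Δ_1 - Δ_0) = -21
  2·M_1 + 8·M_2 + 2·M_3 = 6(Δ_2 - Δ_1) = 6
Natural end conditions: M_0 = M_3 = 0.
Forward elimination and back-substitution give M_0 = 0, M_1 = -3, M_2 = 3/2, M_3 = 0.
On [4, 6], S(x) = 1 - 3·(x - 4) + 3/4·(x - 4)² - 1/8·(x - 4)³.
With (x - 4) = 1/2: S(9/2) = -21/64.

-0.3281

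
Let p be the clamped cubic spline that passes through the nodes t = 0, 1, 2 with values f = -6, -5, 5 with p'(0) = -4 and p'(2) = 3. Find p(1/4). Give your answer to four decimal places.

Put M_i = p'' at the i-th knot. Here h = (1, 1) and Δ = (1, 10), so the interior equations h_(i-1)·M_(i-1) + 2(h_(i-1)+h_i)·M_i + h_i·M_(i+1) = 6(Δ_i − Δ_(i-1)) read
  1·M_0 + 4·M_1 + 1·M_2 = 6(Δ_1 - Δ_0) = 54
Clamped end conditions give two more equations: 2h_0·M_0 + h_0·M_1 = 6(Δ_0 - p'(0)) = 30 and h_1·M_1 + 2h_1·M_2 = 6(p'(2) - Δ_1) = -42.
Hence M_0 = 5, M_1 = 20, M_2 = -31.
On [0, 1], p(t) = -6 - 4·t + 5/2·t² + 5/2·t³.
With t = 1/4: p(1/4) = -871/128.

-6.8047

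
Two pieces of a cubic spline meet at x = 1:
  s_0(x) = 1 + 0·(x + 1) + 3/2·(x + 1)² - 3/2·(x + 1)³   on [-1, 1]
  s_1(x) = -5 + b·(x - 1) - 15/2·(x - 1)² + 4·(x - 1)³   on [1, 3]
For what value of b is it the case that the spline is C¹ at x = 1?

s_0'(x) = 0 + 3·(x + 1) - 9/2·(x + 1)², so s_0'(1) = -12. On the right, s_1'(1) = b, so b = -12.

-12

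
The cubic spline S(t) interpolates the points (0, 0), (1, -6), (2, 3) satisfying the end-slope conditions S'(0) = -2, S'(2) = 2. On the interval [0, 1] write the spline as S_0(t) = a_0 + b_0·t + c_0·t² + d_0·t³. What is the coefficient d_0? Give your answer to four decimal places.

Put M_i = S'' at the i-th knot. Here h = (1, 1) and Δ = (-6, 9), so the interior equations h_(i-1)·M_(i-1) + 2(h_(i-1)+h_i)·M_i + h_i·M_(i+1) = 6(Δ_i − Δ_(i-1)) read
  1·M_0 + 4·M_1 + 1·M_2 = 6(Δ_1 - Δ_0) = 90
Clamped end conditions give two more equations: 2h_0·M_0 + h_0·M_1 = 6(Δ_0 - S'(0)) = -24 and h_1·M_1 + 2h_1·M_2 = 6(S'(2) - Δ_1) = -42.
Hence M_0 = -65/2, M_1 = 41, M_2 = -83/2.
On [0, 1], with S_0(t) = a_0 + b_0·t + c_0·t² + d_0·t³: c_0 = M_0/2 = -65/4, d_0 = (M_1 - M_0)/(6h_0) = 49/4, b_0 = Δ_0 - h_0(2M_0 + M_1)/6 = -2.

12.2500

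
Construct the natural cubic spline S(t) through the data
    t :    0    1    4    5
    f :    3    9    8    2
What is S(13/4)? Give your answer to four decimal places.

Write m_i for S''(x_i). With h_i = 1, 3, 1 and divided differences Δ_i = 6, -1/3, -6, the continuity of S' gives the tridiagonal system
  1·m_0 + 8·m_1 + 3·m_2 = 6(Δ_1 - Δ_0) = -38
  3·m_1 + 8·m_2 + 1·m_3 = 6(Δ_2 - Δ_1) = -34
Natural end conditions: m_0 = m_3 = 0.
Solving: m_0 = 0, m_1 = -202/55, m_2 = -158/55, m_3 = 0.
On [1, 4], S(t) = 9 + 788/165·(t - 1) - 101/55·(t - 1)² + 2/45·(t - 1)³.
With (t - 1) = 9/4: S(13/4) = 19281/1760.

10.9551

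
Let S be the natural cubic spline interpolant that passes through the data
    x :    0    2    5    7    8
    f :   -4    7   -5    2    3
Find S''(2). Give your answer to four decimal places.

-8.0870

Let m_i = S''(x_i). Step sizes h_i = 2, 3, 2, 1; slopes of the chords Δ_i = (y_(i+1) - y_i)/h_i = 11/2, -4, 7/2, 1.
  2·m_0 + 10·m_1 + 3·m_2 = 6(Δ_1 - Δ_0) = -57
  3·m_1 + 10·m_2 + 2·m_3 = 6(Δ_2 - Δ_1) = 45
  2·m_2 + 6·m_3 + 1·m_4 = 6(Δ_3 - Δ_2) = -15
Natural end conditions: m_0 = m_4 = 0.
Solving: m_0 = 0, m_1 = -186/23, m_2 = 183/23, m_3 = -237/46, m_4 = 0.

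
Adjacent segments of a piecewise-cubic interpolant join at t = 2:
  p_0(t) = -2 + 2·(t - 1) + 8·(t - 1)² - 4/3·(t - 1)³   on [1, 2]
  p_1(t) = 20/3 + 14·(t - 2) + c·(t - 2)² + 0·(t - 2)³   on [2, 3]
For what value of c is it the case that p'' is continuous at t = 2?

p_0''(t) = 16 - 8·(t - 1), so p_0''(2) = 8. On the right, p_1''(2) = 2c, so c = 4.

4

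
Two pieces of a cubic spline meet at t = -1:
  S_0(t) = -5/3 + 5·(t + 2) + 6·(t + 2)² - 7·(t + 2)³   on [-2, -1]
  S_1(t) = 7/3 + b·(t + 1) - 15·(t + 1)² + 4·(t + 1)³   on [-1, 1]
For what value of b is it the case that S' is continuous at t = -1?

-4

S_0'(t) = 5 + 12·(t + 2) - 21·(t + 2)², so S_0'(-1) = -4. On the right, S_1'(-1) = b, so b = -4.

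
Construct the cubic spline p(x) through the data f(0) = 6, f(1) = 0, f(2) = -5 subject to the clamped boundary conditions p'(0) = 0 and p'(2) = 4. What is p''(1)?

-1

Let σ_i = p''(x_i). Step sizes h_i = 1, 1; slopes of the chords Δ_i = (y_(i+1) - y_i)/h_i = -6, -5.
  1·σ_0 + 4·σ_1 + 1·σ_2 = 6(Δ_1 - Δ_0) = 6
Clamped end conditions give two more equations: 2h_0·σ_0 + h_0·σ_1 = 6(Δ_0 - p'(0)) = -36 and h_1·σ_1 + 2h_1·σ_2 = 6(p'(2) - Δ_1) = 54.
Hence σ_0 = -35/2, σ_1 = -1, σ_2 = 55/2.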